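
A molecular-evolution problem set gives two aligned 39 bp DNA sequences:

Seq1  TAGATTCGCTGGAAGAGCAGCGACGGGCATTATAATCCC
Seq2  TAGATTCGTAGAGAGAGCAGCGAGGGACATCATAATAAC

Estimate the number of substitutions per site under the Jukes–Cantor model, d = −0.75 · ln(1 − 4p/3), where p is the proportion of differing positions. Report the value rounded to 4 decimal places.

Mismatches occur at site 9 (C→T), site 10 (T→A), site 12 (G→A), site 13 (A→G), site 24 (C→G), site 27 (G→A), site 31 (T→C), site 37 (C→A), site 38 (C→A).
p = 9/39 = 0.230769.
d = −0.75 · ln(1 − (4/3)·0.230769) = −0.75 · ln(0.692308) = −0.75 · (-0.367724) = 0.2758.

0.2758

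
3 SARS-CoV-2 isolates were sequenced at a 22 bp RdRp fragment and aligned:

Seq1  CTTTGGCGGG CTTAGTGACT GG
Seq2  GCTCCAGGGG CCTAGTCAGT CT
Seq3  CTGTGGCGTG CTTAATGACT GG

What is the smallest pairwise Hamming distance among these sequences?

3

Pairwise Hamming distances:
  Seq1 vs Seq2: 11
  Seq1 vs Seq3: 3
  Seq2 vs Seq3: 14
The smallest is 3, between Seq1 and Seq3.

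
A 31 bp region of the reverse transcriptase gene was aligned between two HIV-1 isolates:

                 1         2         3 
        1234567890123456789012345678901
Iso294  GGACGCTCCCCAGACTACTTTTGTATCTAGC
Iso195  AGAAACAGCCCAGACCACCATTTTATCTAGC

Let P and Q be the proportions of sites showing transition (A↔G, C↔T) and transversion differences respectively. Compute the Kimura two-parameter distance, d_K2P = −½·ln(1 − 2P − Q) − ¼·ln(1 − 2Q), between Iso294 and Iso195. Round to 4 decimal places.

0.3692

The sequences differ at positions 1 (G/A, transition), 4 (C/A, transversion), 5 (G/A, transition), 7 (T/A, transversion), 8 (C/G, transversion), 16 (T/C, transition), 19 (T/C, transition), 20 (T/A, transversion), 23 (G/T, transversion).
Of the 9 differences, 4 transitions and 5 transversions over 31 sites: P = 4/31 = 0.129032, Q = 5/31 = 0.161290.
d = −0.5·ln(0.580646) − 0.25·ln(0.677420) = −0.5·(-0.543614) − 0.25·(-0.389464) = 0.3692.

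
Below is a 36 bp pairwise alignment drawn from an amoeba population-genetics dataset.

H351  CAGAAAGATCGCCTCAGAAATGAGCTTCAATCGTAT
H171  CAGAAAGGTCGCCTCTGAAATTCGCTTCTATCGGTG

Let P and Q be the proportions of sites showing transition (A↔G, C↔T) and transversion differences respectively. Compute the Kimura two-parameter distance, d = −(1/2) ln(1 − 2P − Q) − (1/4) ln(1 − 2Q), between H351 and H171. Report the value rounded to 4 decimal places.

0.2670

Mismatches occur at site 8 (A↔G, transition), site 16 (A↔T, transversion), site 22 (G↔T, transversion), site 23 (A↔C, transversion), site 29 (A↔T, transversion), site 34 (T↔G, transversion), site 35 (A↔T, transversion), site 36 (T↔G, transversion).
Of the 8 differences, 1 transition and 7 transversions over 36 sites: P = 1/36 = 0.027778, Q = 7/36 = 0.194444.
d = −0.5·ln(0.750000) − 0.25·ln(0.611112) = −0.5·(-0.287682) − 0.25·(-0.492475) = 0.2670.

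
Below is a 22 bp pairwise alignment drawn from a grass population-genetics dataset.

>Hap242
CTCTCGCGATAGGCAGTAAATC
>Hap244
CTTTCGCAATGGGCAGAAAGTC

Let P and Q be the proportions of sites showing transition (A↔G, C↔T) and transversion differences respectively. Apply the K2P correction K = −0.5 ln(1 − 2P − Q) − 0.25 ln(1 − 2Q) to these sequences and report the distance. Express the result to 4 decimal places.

0.2869

The sequences differ at positions 3 (C/T, transition), 8 (G/A, transition), 11 (A/G, transition), 17 (T/A, transversion), 20 (A/G, transition).
Of the 5 differences, 4 transitions and 1 transversion over 22 sites: P = 4/22 = 0.181818, Q = 1/22 = 0.045455.
d = −0.5·ln(0.590909) − 0.25·ln(0.909090) = −0.5·(-0.526093) − 0.25·(-0.095311) = 0.2869.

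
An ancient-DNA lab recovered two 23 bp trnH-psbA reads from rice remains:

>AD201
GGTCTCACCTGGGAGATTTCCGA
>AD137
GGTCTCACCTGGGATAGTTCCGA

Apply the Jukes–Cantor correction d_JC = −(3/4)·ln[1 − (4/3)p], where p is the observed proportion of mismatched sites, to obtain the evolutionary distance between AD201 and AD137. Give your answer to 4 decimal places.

Differing sites — 15:G/T; 17:T/G.
p = 2/23 = 0.086957.
d = −0.75 · ln(1 − (4/3)·0.086957) = −0.75 · ln(0.884057) = −0.75 · (-0.123234) = 0.0924.

0.0924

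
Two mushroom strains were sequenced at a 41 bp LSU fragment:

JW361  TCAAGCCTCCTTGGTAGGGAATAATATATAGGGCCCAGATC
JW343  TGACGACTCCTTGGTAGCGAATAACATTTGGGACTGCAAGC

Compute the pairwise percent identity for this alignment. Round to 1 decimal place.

Differing sites — 2:C/G; 4:A/C; 6:C/A; 18:G/C; 25:T/C; 28:A/T; 30:A/G; 33:G/A; 35:C/T; 36:C/G; 37:A/C; 38:G/A; 40:T/G.
28 of the 41 sites match, so the percent identity is 28/41 × 100 = 68.3%.

68.3%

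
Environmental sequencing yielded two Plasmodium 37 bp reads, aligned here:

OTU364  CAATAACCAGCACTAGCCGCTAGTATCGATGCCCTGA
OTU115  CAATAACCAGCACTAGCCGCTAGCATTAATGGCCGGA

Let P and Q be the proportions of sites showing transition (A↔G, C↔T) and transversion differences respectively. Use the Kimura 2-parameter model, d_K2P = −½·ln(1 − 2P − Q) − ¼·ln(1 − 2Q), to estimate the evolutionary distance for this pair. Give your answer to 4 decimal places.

0.1504

Differing sites — 24:T/C (Ti); 27:C/T (Ti); 28:G/A (Ti); 32:C/G (Tv); 35:T/G (Tv).
Of the 5 differences, 3 transitions and 2 transversions over 37 sites: P = 3/37 = 0.081081, Q = 2/37 = 0.054054.
d = −0.5·ln(0.783784) − 0.25·ln(0.891892) = −0.5·(-0.243622) − 0.25·(-0.114410) = 0.1504.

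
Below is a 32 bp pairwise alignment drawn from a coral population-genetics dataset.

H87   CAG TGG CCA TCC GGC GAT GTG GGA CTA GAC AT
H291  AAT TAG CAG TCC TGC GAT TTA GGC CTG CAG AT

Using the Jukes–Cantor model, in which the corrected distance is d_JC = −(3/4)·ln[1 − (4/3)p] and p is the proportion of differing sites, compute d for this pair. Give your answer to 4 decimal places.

0.5199

Mismatches occur at site 1 (C→A), site 3 (G→T), site 5 (G→A), site 8 (C→A), site 9 (A→G), site 13 (G→T), site 19 (G→T), site 21 (G→A), site 24 (A→C), site 27 (A→G), site 28 (G→C), site 30 (C→G).
p = 12/32 = 0.375000.
d = −0.75 · ln(1 − (4/3)·0.375000) = −0.75 · ln(0.500000) = −0.75 · (-0.693147) = 0.5199.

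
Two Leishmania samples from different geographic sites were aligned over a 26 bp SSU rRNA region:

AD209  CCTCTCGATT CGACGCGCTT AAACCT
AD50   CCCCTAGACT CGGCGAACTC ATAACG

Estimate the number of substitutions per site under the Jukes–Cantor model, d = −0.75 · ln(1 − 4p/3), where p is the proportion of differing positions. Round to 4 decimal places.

Differing sites — 3:T/C; 6:C/A; 9:T/C; 13:A/G; 16:C/A; 17:G/A; 20:T/C; 22:A/T; 24:C/A; 26:T/G.
p = 10/26 = 0.384615.
d = −0.75 · ln(1 − (4/3)·0.384615) = −0.75 · ln(0.487180) = −0.75 · (-0.719122) = 0.5393.

0.5393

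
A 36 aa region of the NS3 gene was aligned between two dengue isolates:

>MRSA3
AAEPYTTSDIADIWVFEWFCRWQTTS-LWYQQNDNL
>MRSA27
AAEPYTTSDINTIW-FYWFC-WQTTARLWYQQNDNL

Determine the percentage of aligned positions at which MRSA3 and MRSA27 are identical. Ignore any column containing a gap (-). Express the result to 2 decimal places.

Excluding the 3 gap columns leaves 33 comparable sites.
Mismatches occur at site 11 (A→N), site 12 (D→T), site 17 (E→Y), site 26 (S→A).
29 of the 33 comparable sites match, so the percent identity is 29/33 × 100 = 87.88%.

87.88%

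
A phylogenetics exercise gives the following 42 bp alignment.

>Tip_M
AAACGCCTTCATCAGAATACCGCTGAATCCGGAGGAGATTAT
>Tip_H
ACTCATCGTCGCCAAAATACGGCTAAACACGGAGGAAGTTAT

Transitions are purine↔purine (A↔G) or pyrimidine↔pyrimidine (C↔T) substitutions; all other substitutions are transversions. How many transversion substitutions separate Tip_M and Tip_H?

Differing sites — 2:A/C (Tv); 3:A/T (Tv); 5:G/A (Ti); 6:C/T (Ti); 8:T/G (Tv); 11:A/G (Ti); 12:T/C (Ti); 15:G/A (Ti); 21:C/G (Tv); 25:G/A (Ti); 28:T/C (Ti); 29:C/A (Tv); 37:G/A (Ti); 38:A/G (Ti).
Of the 14 differences, 9 transitions and 5 transversions, so the answer is 5.

5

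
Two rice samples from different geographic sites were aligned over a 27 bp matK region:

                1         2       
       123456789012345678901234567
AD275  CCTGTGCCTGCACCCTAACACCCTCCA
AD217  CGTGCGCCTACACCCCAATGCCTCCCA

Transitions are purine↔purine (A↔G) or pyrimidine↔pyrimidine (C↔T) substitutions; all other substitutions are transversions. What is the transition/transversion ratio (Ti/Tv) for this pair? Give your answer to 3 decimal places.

7.000

The sequences differ at positions 2 (C/G, transversion), 5 (T/C, transition), 10 (G/A, transition), 16 (T/C, transition), 19 (C/T, transition), 20 (A/G, transition), 23 (C/T, transition), 24 (T/C, transition).
Of the 8 differences, 7 transitions and 1 transversion, so Ti/Tv = 7/1 = 7.000.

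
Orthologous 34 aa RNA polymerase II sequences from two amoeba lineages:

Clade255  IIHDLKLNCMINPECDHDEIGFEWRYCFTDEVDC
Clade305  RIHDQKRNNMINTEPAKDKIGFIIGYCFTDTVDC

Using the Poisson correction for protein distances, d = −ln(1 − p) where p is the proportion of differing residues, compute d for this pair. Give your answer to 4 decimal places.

Mismatches occur at site 1 (I→R), site 5 (L→Q), site 7 (L→R), site 9 (C→N), site 13 (P→T), site 15 (C→P), site 16 (D→A), site 17 (H→K), site 19 (E→K), site 23 (E→I), site 24 (W→I), site 25 (R→G), site 31 (E→T).
p = 13/34 = 0.382353.
d = −ln(1 − 0.382353) = −ln(0.617647) = 0.4818.

0.4818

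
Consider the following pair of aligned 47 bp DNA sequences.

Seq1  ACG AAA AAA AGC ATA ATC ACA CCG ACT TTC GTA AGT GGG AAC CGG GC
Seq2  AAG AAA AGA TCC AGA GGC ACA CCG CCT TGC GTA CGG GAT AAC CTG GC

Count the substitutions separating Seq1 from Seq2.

14

Differing sites — 2:C/A; 8:A/G; 10:A/T; 11:G/C; 14:T/G; 16:A/G; 17:T/G; 25:A/C; 29:T/G; 34:A/C; 36:T/G; 38:G/A; 39:G/T; 44:G/T.
That gives 14 mismatches out of 47 aligned sites, so the Hamming distance is 14.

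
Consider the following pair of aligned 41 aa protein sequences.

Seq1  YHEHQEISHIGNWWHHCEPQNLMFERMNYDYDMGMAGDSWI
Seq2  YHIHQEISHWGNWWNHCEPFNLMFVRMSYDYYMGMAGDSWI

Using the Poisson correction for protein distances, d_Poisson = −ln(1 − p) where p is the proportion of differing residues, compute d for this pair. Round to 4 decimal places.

0.1872

Mismatches occur at site 3 (E/I), site 10 (I/W), site 15 (H/N), site 20 (Q/F), site 25 (E/V), site 28 (N/S), site 32 (D/Y).
p = 7/41 = 0.170732.
d = −ln(1 − 0.170732) = −ln(0.829268) = 0.1872.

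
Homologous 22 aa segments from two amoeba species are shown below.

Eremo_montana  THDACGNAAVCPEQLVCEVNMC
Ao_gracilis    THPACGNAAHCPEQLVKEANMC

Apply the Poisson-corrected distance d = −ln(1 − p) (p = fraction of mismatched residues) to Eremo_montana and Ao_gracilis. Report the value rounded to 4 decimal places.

0.2007

The sequences differ at positions 3 (D/P), 10 (V/H), 17 (C/K), 19 (V/A).
p = 4/22 = 0.181818.
d = −ln(1 − 0.181818) = −ln(0.818182) = 0.2007.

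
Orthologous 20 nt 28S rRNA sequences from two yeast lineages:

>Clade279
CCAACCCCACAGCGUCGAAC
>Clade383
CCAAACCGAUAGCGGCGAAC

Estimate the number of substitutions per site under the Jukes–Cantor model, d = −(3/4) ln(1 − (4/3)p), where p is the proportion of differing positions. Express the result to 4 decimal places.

0.2326

Differing sites — 5:C/A; 8:C/G; 10:C/U; 15:U/G.
p = 4/20 = 0.200000.
d = −0.75 · ln(1 − (4/3)·0.200000) = −0.75 · ln(0.733333) = −0.75 · (-0.310155) = 0.2326.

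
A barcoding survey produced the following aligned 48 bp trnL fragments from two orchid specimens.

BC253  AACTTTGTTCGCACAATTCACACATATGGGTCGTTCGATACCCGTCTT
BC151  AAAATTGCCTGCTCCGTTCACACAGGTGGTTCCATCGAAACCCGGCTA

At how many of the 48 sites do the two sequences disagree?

The sequences differ at positions 3 (C/A), 4 (T/A), 8 (T/C), 9 (T/C), 10 (C/T), 13 (A/T), 15 (A/C), 16 (A/G), 25 (T/G), 26 (A/G), 30 (G/T), 33 (G/C), 34 (T/A), 39 (T/A), 45 (T/G), 48 (T/A).
That gives 16 mismatches out of 48 aligned sites, so the Hamming distance is 16.

16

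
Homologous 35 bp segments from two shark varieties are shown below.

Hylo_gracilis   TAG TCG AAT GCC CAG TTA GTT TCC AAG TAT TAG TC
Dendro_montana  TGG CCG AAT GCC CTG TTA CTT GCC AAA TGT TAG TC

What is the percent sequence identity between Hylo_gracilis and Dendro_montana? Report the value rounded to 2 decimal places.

80.00%

The sequences differ at positions 2 (A/G), 4 (T/C), 14 (A/T), 19 (G/C), 22 (T/G), 27 (G/A), 29 (A/G).
28 of the 35 sites match, so the percent identity is 28/35 × 100 = 80.00%.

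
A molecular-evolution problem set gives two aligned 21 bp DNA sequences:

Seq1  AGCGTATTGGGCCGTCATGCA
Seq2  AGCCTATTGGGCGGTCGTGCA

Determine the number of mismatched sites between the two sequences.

3

The sequences differ at positions 4 (G/C), 13 (C/G), 17 (A/G).
That gives 3 mismatches out of 21 aligned sites, so the Hamming distance is 3.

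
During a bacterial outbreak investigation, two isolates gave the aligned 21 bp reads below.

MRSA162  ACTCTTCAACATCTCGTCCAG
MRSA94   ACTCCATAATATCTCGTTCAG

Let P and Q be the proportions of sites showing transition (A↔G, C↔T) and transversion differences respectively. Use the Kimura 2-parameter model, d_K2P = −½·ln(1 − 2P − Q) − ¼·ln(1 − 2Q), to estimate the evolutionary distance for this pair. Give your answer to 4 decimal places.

Mismatches occur at site 5 (T→C, transition), site 6 (T→A, transversion), site 7 (C→T, transition), site 10 (C→T, transition), site 18 (C→T, transition).
Of the 5 differences, 4 transitions and 1 transversion over 21 sites: P = 4/21 = 0.190476, Q = 1/21 = 0.047619.
d = −0.5·ln(0.571429) − 0.25·ln(0.904762) = −0.5·(-0.559615) − 0.25·(-0.100083) = 0.3048.

0.3048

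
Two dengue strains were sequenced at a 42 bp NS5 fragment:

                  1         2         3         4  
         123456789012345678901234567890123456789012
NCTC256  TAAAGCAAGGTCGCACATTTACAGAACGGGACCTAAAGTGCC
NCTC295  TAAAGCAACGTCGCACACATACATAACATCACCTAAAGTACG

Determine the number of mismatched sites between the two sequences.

9

The sequences differ at positions 9 (G/C), 18 (T/C), 19 (T/A), 24 (G/T), 28 (G/A), 29 (G/T), 30 (G/C), 40 (G/A), 42 (C/G).
That gives 9 mismatches out of 42 aligned sites, so the Hamming distance is 9.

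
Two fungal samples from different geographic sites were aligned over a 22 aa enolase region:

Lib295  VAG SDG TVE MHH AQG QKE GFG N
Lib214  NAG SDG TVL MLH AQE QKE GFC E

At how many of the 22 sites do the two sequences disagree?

The sequences differ at positions 1 (V/N), 9 (E/L), 11 (H/L), 15 (G/E), 21 (G/C), 22 (N/E).
That gives 6 mismatches out of 22 aligned sites, so the Hamming distance is 6.

6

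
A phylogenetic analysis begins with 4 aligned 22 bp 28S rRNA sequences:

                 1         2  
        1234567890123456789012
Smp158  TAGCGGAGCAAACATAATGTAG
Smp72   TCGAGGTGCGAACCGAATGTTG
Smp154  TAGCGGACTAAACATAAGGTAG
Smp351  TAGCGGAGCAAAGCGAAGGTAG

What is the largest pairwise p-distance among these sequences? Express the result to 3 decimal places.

Pairwise Hamming distances:
  Smp158 vs Smp72: 7
  Smp158 vs Smp154: 3
  Smp158 vs Smp351: 4
  Smp72 vs Smp154: 10
  Smp72 vs Smp351: 7
  Smp154 vs Smp351: 5
The largest is 10 mismatches, between Smp72 and Smp154; p = 10/22 = 0.455.

0.455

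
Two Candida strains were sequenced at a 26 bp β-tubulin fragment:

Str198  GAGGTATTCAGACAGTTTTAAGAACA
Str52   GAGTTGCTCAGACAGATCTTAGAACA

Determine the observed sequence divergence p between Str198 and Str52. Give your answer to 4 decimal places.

0.2308

Mismatches occur at site 4 (G/T), site 6 (A/G), site 7 (T/C), site 16 (T/A), site 18 (T/C), site 20 (A/T).
There are 6 differences over 26 sites, so p = 6/26 = 0.2308.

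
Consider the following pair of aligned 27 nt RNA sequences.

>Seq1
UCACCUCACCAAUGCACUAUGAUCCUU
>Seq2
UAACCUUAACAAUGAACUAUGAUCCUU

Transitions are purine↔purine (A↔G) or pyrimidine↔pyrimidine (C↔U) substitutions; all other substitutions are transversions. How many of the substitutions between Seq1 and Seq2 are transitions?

1

Differing sites — 2:C/A (Tv); 7:C/U (Ti); 9:C/A (Tv); 15:C/A (Tv).
Of the 4 differences, 1 transition and 3 transversions, so the answer is 1.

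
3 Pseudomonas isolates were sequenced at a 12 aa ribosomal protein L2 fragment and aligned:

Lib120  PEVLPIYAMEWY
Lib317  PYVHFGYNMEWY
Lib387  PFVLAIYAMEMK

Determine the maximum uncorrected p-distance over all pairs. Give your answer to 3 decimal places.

Pairwise Hamming distances:
  Lib120 vs Lib317: 5
  Lib120 vs Lib387: 4
  Lib317 vs Lib387: 7
The largest is 7 mismatches, between Lib317 and Lib387; p = 7/12 = 0.583.

0.583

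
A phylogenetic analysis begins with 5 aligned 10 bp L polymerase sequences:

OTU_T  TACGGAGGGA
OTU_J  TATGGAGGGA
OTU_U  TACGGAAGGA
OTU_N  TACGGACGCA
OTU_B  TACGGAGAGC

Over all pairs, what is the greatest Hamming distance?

4

Pairwise Hamming distances:
  OTU_T vs OTU_J: 1
  OTU_T vs OTU_U: 1
  OTU_T vs OTU_N: 2
  OTU_T vs OTU_B: 2
  OTU_J vs OTU_U: 2
  OTU_J vs OTU_N: 3
  OTU_J vs OTU_B: 3
  OTU_U vs OTU_N: 2
  OTU_U vs OTU_B: 3
  OTU_N vs OTU_B: 4
The largest is 4, between OTU_N and OTU_B.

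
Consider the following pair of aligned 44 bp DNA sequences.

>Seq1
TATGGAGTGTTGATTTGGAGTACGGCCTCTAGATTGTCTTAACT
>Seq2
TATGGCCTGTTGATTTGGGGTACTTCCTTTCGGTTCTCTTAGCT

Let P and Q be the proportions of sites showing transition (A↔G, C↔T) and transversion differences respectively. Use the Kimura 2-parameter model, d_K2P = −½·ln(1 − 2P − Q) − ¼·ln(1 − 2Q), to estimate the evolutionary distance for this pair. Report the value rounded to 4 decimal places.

Mismatches occur at site 6 (A↔C, transversion), site 7 (G↔C, transversion), site 19 (A↔G, transition), site 24 (G↔T, transversion), site 25 (G↔T, transversion), site 29 (C↔T, transition), site 31 (A↔C, transversion), site 33 (A↔G, transition), site 36 (G↔C, transversion), site 42 (A↔G, transition).
Of the 10 differences, 4 transitions and 6 transversions over 44 sites: P = 4/44 = 0.090909, Q = 6/44 = 0.136364.
d = −0.5·ln(0.681818) − 0.25·ln(0.727272) = −0.5·(-0.382993) − 0.25·(-0.318455) = 0.2711.

0.2711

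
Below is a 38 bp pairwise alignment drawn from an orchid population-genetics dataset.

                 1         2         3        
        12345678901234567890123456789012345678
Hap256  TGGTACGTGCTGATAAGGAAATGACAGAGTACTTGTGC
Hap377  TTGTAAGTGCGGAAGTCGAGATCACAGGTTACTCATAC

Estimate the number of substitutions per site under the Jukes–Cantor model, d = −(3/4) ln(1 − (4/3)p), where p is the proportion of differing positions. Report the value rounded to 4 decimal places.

0.5068

The sequences differ at positions 2 (G/T), 6 (C/A), 11 (T/G), 14 (T/A), 15 (A/G), 16 (A/T), 17 (G/C), 20 (A/G), 23 (G/C), 28 (A/G), 29 (G/T), 34 (T/C), 35 (G/A), 37 (G/A).
p = 14/38 = 0.368421.
d = −0.75 · ln(1 − (4/3)·0.368421) = −0.75 · ln(0.508772) = −0.75 · (-0.675755) = 0.5068.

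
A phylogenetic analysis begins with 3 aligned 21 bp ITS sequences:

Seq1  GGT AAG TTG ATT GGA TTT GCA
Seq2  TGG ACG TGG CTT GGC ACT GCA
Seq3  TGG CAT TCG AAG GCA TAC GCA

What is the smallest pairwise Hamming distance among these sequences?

8

Pairwise Hamming distances:
  Seq1 vs Seq2: 8
  Seq1 vs Seq3: 10
  Seq2 vs Seq3: 12
The smallest is 8, between Seq1 and Seq2.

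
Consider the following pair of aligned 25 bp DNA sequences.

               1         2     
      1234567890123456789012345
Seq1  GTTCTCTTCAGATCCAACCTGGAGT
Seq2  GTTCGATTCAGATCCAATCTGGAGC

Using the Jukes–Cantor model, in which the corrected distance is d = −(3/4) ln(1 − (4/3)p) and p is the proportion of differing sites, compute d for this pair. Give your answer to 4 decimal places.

Differing sites — 5:T/G; 6:C/A; 18:C/T; 25:T/C.
p = 4/25 = 0.160000.
d = −0.75 · ln(1 − (4/3)·0.160000) = −0.75 · ln(0.786667) = −0.75 · (-0.239950) = 0.1800.

0.1800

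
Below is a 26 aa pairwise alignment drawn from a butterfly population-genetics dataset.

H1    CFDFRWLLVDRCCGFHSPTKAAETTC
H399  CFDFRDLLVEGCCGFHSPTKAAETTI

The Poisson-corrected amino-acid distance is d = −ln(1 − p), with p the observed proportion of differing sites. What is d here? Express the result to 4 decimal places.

Mismatches occur at site 6 (W↔D), site 10 (D↔E), site 11 (R↔G), site 26 (C↔I).
p = 4/26 = 0.153846.
d = −ln(1 − 0.153846) = −ln(0.846154) = 0.1671.

0.1671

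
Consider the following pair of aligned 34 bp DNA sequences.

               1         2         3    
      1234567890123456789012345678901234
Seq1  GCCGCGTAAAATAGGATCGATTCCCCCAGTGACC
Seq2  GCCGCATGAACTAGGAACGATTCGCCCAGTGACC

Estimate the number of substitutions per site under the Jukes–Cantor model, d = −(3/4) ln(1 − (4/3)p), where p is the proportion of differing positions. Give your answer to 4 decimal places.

The sequences differ at positions 6 (G/A), 8 (A/G), 11 (A/C), 17 (T/A), 24 (C/G).
p = 5/34 = 0.147059.
d = −0.75 · ln(1 − (4/3)·0.147059) = −0.75 · ln(0.803921) = −0.75 · (-0.218254) = 0.1637.

0.1637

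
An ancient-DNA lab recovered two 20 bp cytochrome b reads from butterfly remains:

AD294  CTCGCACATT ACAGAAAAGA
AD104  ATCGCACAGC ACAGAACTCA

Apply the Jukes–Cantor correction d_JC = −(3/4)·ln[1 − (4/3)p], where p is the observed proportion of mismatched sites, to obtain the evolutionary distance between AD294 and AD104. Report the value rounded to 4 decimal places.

0.3831

The sequences differ at positions 1 (C/A), 9 (T/G), 10 (T/C), 17 (A/C), 18 (A/T), 19 (G/C).
p = 6/20 = 0.300000.
d = −0.75 · ln(1 − (4/3)·0.300000) = −0.75 · ln(0.600000) = −0.75 · (-0.510826) = 0.3831.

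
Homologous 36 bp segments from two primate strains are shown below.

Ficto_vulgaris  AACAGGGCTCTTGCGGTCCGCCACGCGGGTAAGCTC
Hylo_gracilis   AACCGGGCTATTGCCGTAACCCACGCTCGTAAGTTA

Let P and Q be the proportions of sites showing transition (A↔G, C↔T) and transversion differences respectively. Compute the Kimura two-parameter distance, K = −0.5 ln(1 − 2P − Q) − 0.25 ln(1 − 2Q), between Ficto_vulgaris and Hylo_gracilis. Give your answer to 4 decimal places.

0.3556

Mismatches occur at site 4 (A↔C, transversion), site 10 (C↔A, transversion), site 15 (G↔C, transversion), site 18 (C↔A, transversion), site 19 (C↔A, transversion), site 20 (G↔C, transversion), site 27 (G↔T, transversion), site 28 (G↔C, transversion), site 34 (C↔T, transition), site 36 (C↔A, transversion).
Of the 10 differences, 1 transition and 9 transversions over 36 sites: P = 1/36 = 0.027778, Q = 9/36 = 0.250000.
d = −0.5·ln(0.694444) − 0.25·ln(0.500000) = −0.5·(-0.364644) − 0.25·(-0.693147) = 0.3556.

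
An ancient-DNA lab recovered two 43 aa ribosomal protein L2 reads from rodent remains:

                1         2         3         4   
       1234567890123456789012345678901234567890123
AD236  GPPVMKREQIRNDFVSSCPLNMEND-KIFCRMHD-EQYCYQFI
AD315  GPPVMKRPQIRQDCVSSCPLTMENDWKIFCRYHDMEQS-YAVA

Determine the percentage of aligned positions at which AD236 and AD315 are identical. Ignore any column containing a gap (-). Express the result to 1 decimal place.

Excluding the 3 gap columns leaves 40 comparable sites.
Differing sites — 8:E/P; 12:N/Q; 14:F/C; 21:N/T; 32:M/Y; 38:Y/S; 41:Q/A; 42:F/V; 43:I/A.
31 of the 40 comparable sites match, so the percent identity is 31/40 × 100 = 77.5%.

77.5%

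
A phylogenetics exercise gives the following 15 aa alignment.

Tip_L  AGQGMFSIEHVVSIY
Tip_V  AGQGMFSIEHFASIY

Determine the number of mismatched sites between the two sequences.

2

Mismatches occur at site 11 (V→F), site 12 (V→A).
That gives 2 mismatches out of 15 aligned sites, so the Hamming distance is 2.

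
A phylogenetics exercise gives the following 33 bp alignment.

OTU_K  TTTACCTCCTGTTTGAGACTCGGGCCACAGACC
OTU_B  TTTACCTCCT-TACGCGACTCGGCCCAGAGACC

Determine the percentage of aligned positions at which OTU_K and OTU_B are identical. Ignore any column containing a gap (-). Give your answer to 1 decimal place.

84.4%

Excluding the 1 gap column leaves 32 comparable sites.
Differing sites — 13:T/A; 14:T/C; 16:A/C; 24:G/C; 28:C/G.
27 of the 32 comparable sites match, so the percent identity is 27/32 × 100 = 84.4%.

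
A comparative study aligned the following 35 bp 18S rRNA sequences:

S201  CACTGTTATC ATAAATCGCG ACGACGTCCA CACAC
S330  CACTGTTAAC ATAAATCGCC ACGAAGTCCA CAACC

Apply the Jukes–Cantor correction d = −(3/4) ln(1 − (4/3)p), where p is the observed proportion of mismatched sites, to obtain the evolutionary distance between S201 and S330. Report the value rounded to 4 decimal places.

The sequences differ at positions 9 (T/A), 20 (G/C), 25 (C/A), 33 (C/A), 34 (A/C).
p = 5/35 = 0.142857.
d = −0.75 · ln(1 − (4/3)·0.142857) = −0.75 · ln(0.809524) = −0.75 · (-0.211309) = 0.1585.

0.1585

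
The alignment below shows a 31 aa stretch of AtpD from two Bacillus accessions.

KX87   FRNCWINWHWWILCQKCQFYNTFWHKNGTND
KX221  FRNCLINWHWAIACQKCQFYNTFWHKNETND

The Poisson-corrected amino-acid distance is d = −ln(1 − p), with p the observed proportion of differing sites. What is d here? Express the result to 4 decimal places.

Differing sites — 5:W/L; 11:W/A; 13:L/A; 28:G/E.
p = 4/31 = 0.129032.
d = −ln(1 − 0.129032) = −ln(0.870968) = 0.1382.

0.1382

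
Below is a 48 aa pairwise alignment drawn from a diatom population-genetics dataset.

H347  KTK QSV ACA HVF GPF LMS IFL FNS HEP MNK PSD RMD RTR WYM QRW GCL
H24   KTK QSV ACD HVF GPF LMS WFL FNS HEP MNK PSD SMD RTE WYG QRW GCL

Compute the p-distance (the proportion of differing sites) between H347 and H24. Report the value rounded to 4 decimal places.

Differing sites — 9:A/D; 19:I/W; 34:R/S; 39:R/E; 42:M/G.
There are 5 differences over 48 sites, so p = 5/48 = 0.1042.

0.1042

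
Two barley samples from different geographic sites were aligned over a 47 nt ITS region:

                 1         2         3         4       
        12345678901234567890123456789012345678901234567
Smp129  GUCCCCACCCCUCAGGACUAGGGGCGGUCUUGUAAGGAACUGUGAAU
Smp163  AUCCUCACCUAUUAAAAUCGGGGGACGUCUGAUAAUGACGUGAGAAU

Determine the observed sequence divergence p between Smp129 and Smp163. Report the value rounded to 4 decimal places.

The sequences differ at positions 1 (G/A), 5 (C/U), 10 (C/U), 11 (C/A), 13 (C/U), 15 (G/A), 16 (G/A), 18 (C/U), 19 (U/C), 20 (A/G), 25 (C/A), 26 (G/C), 31 (U/G), 32 (G/A), 36 (G/U), 39 (A/C), 40 (C/G), 43 (U/A).
There are 18 differences over 47 sites, so p = 18/47 = 0.3830.

0.3830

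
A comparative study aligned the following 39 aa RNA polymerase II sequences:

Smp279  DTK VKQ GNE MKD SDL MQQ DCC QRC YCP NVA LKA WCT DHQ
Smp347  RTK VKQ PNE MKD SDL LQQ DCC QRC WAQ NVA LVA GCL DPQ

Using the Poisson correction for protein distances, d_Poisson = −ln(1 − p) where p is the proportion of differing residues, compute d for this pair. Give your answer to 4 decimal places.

The sequences differ at positions 1 (D/R), 7 (G/P), 16 (M/L), 25 (Y/W), 26 (C/A), 27 (P/Q), 32 (K/V), 34 (W/G), 36 (T/L), 38 (H/P).
p = 10/39 = 0.256410.
d = −ln(1 − 0.256410) = −ln(0.743590) = 0.2963.

0.2963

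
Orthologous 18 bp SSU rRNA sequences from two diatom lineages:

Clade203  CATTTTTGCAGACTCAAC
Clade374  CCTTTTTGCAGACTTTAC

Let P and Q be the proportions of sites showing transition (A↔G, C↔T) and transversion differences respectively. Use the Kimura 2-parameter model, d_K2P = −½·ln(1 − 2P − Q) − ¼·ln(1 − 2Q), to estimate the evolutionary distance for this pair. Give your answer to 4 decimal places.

Differing sites — 2:A/C (Tv); 15:C/T (Ti); 16:A/T (Tv).
Of the 3 differences, 1 transition and 2 transversions over 18 sites: P = 1/18 = 0.055556, Q = 2/18 = 0.111111.
d = −0.5·ln(0.777777) − 0.25·ln(0.777778) = −0.5·(-0.251315) − 0.25·(-0.251314) = 0.1885.

0.1885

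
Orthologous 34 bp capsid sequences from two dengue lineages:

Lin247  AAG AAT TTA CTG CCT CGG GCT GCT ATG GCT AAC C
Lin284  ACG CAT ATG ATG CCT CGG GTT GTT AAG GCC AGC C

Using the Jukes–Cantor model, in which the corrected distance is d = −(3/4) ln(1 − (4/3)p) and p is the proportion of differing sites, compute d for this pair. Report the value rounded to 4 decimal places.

0.3734

The sequences differ at positions 2 (A/C), 4 (A/C), 7 (T/A), 9 (A/G), 10 (C/A), 20 (C/T), 23 (C/T), 26 (T/A), 30 (T/C), 32 (A/G).
p = 10/34 = 0.294118.
d = −0.75 · ln(1 − (4/3)·0.294118) = −0.75 · ln(0.607843) = −0.75 · (-0.497839) = 0.3734.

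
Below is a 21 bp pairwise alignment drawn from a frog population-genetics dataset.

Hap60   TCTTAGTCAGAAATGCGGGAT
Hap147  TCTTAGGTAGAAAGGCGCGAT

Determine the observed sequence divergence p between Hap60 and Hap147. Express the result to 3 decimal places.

Mismatches occur at site 7 (T/G), site 8 (C/T), site 14 (T/G), site 18 (G/C).
There are 4 differences over 21 sites, so p = 4/21 = 0.190.

0.190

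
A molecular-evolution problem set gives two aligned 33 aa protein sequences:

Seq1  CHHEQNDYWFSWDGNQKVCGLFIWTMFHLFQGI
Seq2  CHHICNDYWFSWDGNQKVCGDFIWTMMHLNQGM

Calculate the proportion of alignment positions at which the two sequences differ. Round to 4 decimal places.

Mismatches occur at site 4 (E↔I), site 5 (Q↔C), site 21 (L↔D), site 27 (F↔M), site 30 (F↔N), site 33 (I↔M).
There are 6 differences over 33 sites, so p = 6/33 = 0.1818.

0.1818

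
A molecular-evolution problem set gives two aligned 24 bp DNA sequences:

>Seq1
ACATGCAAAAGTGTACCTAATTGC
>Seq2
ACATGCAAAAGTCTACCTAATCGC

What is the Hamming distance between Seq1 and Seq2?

The sequences differ at positions 13 (G/C), 22 (T/C).
That gives 2 mismatches out of 24 aligned sites, so the Hamming distance is 2.

2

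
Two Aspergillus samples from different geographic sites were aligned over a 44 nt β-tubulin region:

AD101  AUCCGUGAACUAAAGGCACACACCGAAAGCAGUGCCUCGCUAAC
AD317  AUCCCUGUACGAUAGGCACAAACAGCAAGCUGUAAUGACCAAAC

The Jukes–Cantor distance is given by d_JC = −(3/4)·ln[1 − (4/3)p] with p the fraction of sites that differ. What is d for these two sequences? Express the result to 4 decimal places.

Differing sites — 5:G/C; 8:A/U; 11:U/G; 13:A/U; 21:C/A; 24:C/A; 26:A/C; 31:A/U; 34:G/A; 35:C/A; 36:C/U; 37:U/G; 38:C/A; 39:G/C; 41:U/A.
p = 15/44 = 0.340909.
d = −0.75 · ln(1 − (4/3)·0.340909) = −0.75 · ln(0.545455) = −0.75 · (-0.606135) = 0.4546.

0.4546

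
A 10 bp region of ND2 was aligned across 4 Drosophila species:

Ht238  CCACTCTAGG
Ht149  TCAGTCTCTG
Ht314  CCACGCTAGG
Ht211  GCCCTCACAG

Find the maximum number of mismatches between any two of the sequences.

6

Pairwise Hamming distances:
  Ht238 vs Ht149: 4
  Ht238 vs Ht314: 1
  Ht238 vs Ht211: 5
  Ht149 vs Ht314: 5
  Ht149 vs Ht211: 5
  Ht314 vs Ht211: 6
The largest is 6, between Ht314 and Ht211.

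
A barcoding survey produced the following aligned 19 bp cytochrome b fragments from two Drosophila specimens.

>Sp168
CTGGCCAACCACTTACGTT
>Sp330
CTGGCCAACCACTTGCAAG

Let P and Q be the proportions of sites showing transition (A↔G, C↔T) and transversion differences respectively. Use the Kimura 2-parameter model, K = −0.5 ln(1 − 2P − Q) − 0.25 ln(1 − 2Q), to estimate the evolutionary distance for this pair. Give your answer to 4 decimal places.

0.2488

The sequences differ at positions 15 (A/G, transition), 17 (G/A, transition), 18 (T/A, transversion), 19 (T/G, transversion).
Of the 4 differences, 2 transitions and 2 transversions over 19 sites: P = 2/19 = 0.105263, Q = 2/19 = 0.105263.
d = −0.5·ln(0.684211) − 0.25·ln(0.789474) = −0.5·(-0.379489) − 0.25·(-0.236388) = 0.2488.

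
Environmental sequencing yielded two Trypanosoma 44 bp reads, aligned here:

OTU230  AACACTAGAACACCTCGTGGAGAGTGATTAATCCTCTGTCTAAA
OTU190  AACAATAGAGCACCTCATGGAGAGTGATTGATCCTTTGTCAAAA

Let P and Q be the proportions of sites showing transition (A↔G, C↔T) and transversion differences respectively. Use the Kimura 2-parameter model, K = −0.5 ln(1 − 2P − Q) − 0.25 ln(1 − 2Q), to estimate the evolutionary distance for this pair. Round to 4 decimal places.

0.1527

The sequences differ at positions 5 (C/A, transversion), 10 (A/G, transition), 17 (G/A, transition), 30 (A/G, transition), 36 (C/T, transition), 41 (T/A, transversion).
Of the 6 differences, 4 transitions and 2 transversions over 44 sites: P = 4/44 = 0.090909, Q = 2/44 = 0.045455.
d = −0.5·ln(0.772727) − 0.25·ln(0.909090) = −0.5·(-0.257829) − 0.25·(-0.095311) = 0.1527.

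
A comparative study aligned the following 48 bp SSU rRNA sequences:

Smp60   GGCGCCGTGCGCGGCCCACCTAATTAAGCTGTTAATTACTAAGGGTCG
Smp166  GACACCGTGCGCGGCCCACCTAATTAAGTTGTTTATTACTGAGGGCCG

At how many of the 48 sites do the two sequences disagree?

Differing sites — 2:G/A; 4:G/A; 29:C/T; 34:A/T; 41:A/G; 46:T/C.
That gives 6 mismatches out of 48 aligned sites, so the Hamming distance is 6.

6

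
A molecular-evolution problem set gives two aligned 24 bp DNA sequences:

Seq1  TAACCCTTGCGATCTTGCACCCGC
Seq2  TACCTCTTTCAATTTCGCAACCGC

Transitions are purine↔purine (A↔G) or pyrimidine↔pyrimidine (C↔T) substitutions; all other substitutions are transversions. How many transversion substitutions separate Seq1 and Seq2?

The sequences differ at positions 3 (A/C, transversion), 5 (C/T, transition), 9 (G/T, transversion), 11 (G/A, transition), 14 (C/T, transition), 16 (T/C, transition), 20 (C/A, transversion).
Of the 7 differences, 4 transitions and 3 transversions, so the answer is 3.

3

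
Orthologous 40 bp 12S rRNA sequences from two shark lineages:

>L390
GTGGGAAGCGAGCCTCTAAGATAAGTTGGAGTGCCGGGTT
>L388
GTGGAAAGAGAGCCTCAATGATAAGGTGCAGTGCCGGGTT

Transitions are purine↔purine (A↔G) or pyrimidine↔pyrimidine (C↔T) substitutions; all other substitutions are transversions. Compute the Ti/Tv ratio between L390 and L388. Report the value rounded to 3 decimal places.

The sequences differ at positions 5 (G/A, transition), 9 (C/A, transversion), 17 (T/A, transversion), 19 (A/T, transversion), 26 (T/G, transversion), 29 (G/C, transversion).
Of the 6 differences, 1 transition and 5 transversions, so Ti/Tv = 1/5 = 0.200.

0.200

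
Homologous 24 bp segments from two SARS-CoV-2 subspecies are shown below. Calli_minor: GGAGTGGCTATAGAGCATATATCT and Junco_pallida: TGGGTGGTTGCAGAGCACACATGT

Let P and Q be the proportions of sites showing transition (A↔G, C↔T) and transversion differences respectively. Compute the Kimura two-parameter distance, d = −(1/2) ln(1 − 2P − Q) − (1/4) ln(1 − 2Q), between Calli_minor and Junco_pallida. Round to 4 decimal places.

0.4833

The sequences differ at positions 1 (G/T, transversion), 3 (A/G, transition), 8 (C/T, transition), 10 (A/G, transition), 11 (T/C, transition), 18 (T/C, transition), 20 (T/C, transition), 23 (C/G, transversion).
Of the 8 differences, 6 transitions and 2 transversions over 24 sites: P = 6/24 = 0.250000, Q = 2/24 = 0.083333.
d = −0.5·ln(0.416667) − 0.25·ln(0.833334) = −0.5·(-0.875468) − 0.25·(-0.182321) = 0.4833.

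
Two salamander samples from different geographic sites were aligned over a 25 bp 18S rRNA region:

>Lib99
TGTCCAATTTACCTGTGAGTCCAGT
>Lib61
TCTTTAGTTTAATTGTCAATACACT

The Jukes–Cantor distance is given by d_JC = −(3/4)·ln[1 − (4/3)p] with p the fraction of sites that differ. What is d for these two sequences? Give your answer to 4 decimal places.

0.5716

Differing sites — 2:G/C; 4:C/T; 5:C/T; 7:A/G; 12:C/A; 13:C/T; 17:G/C; 19:G/A; 21:C/A; 24:G/C.
p = 10/25 = 0.400000.
d = −0.75 · ln(1 − (4/3)·0.400000) = −0.75 · ln(0.466667) = −0.75 · (-0.762139) = 0.5716.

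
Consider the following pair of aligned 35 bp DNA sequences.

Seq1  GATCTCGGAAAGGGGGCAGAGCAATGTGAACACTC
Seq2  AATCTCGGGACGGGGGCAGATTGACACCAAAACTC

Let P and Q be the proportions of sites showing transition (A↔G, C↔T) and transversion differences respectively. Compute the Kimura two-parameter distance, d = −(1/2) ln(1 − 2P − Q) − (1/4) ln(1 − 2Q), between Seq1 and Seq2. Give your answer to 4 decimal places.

0.4259

Mismatches occur at site 1 (G↔A, transition), site 9 (A↔G, transition), site 11 (A↔C, transversion), site 21 (G↔T, transversion), site 22 (C↔T, transition), site 23 (A↔G, transition), site 25 (T↔C, transition), site 26 (G↔A, transition), site 27 (T↔C, transition), site 28 (G↔C, transversion), site 31 (C↔A, transversion).
Of the 11 differences, 7 transitions and 4 transversions over 35 sites: P = 7/35 = 0.200000, Q = 4/35 = 0.114286.
d = −0.5·ln(0.485714) − 0.25·ln(0.771428) = −0.5·(-0.722135) − 0.25·(-0.259512) = 0.4259.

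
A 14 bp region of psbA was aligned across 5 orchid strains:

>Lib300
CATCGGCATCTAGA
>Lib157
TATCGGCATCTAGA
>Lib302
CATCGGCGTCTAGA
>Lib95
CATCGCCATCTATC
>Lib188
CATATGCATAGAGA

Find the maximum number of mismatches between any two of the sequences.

Pairwise Hamming distances:
  Lib300 vs Lib157: 1
  Lib300 vs Lib302: 1
  Lib300 vs Lib95: 3
  Lib300 vs Lib188: 4
  Lib157 vs Lib302: 2
  Lib157 vs Lib95: 4
  Lib157 vs Lib188: 5
  Lib302 vs Lib95: 4
  Lib302 vs Lib188: 5
  Lib95 vs Lib188: 7
The largest is 7, between Lib95 and Lib188.

7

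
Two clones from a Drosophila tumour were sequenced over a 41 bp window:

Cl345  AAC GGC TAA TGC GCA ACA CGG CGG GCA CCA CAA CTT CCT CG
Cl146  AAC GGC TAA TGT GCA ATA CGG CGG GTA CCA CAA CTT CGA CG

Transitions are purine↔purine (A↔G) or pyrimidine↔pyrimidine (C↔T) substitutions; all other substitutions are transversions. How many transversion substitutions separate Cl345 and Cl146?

2

Mismatches occur at site 12 (C→T, transition), site 17 (C→T, transition), site 26 (C→T, transition), site 38 (C→G, transversion), site 39 (T→A, transversion).
Of the 5 differences, 3 transitions and 2 transversions, so the answer is 2.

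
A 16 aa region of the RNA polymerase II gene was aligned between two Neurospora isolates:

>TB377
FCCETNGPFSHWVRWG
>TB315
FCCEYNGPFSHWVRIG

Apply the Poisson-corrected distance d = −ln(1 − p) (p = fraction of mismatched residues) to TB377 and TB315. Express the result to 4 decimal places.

0.1335

The sequences differ at positions 5 (T/Y), 15 (W/I).
p = 2/16 = 0.125000.
d = −ln(1 − 0.125000) = −ln(0.875000) = 0.1335.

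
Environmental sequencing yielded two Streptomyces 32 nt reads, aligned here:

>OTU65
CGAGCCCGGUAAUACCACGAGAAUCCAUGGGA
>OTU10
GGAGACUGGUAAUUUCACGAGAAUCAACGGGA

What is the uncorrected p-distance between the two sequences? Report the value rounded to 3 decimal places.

0.219

Mismatches occur at site 1 (C↔G), site 5 (C↔A), site 7 (C↔U), site 14 (A↔U), site 15 (C↔U), site 26 (C↔A), site 28 (U↔C).
There are 7 differences over 32 sites, so p = 7/32 = 0.219.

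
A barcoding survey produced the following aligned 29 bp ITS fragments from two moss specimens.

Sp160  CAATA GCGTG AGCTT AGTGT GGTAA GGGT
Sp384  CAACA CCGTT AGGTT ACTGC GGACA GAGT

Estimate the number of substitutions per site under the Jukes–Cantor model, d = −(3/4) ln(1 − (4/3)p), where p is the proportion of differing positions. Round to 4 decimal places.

Differing sites — 4:T/C; 6:G/C; 10:G/T; 13:C/G; 17:G/C; 20:T/C; 23:T/A; 24:A/C; 27:G/A.
p = 9/29 = 0.310345.
d = −0.75 · ln(1 − (4/3)·0.310345) = −0.75 · ln(0.586207) = −0.75 · (-0.534082) = 0.4006.

0.4006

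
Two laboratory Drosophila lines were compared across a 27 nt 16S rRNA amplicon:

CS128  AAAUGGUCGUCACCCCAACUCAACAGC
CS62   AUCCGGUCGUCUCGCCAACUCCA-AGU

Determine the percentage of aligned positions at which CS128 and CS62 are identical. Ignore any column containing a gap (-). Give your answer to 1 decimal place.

73.1%

Excluding the 1 gap column leaves 26 comparable sites.
Mismatches occur at site 2 (A/U), site 3 (A/C), site 4 (U/C), site 12 (A/U), site 14 (C/G), site 22 (A/C), site 27 (C/U).
19 of the 26 comparable sites match, so the percent identity is 19/26 × 100 = 73.1%.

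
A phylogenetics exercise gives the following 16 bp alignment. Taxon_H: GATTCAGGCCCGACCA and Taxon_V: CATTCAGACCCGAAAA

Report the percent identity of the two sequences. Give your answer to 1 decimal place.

75.0%

Differing sites — 1:G/C; 8:G/A; 14:C/A; 15:C/A.
12 of the 16 sites match, so the percent identity is 12/16 × 100 = 75.0%.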